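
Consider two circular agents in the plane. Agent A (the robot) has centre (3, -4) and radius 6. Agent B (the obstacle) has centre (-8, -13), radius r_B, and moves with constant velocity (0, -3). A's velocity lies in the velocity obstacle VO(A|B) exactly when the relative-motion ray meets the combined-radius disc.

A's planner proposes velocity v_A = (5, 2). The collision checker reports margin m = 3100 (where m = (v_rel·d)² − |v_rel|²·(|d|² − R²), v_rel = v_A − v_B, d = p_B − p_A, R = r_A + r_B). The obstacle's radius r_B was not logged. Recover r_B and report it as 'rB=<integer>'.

m = 3100
d = (-11, -9);  v_rel = (5, 5),  |v_rel|² = 50
v_rel×d = (5)·(-9) − (5)·(-11) = 10
since m = R²·50 − 10²:  R² = (100 + 3100) / 50 = 64
R = √64 = 8  ⇒  r_B = 8 − 6 = 2

rB=2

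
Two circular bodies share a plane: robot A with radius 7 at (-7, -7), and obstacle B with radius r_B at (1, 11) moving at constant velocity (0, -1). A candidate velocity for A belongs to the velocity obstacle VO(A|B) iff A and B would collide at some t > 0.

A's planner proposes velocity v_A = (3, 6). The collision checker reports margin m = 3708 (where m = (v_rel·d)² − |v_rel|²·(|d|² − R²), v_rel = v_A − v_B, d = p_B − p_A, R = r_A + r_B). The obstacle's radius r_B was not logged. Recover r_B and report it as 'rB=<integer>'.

m = 3708
d = (8, 18);  v_rel = (3, 7),  |v_rel|² = 58
v_rel×d = (3)·(18) − (7)·(8) = -2
since m = R²·58 − (-2)²:  R² = (4 + 3708) / 58 = 64
R = √64 = 8  ⇒  r_B = 8 − 7 = 1

rB=1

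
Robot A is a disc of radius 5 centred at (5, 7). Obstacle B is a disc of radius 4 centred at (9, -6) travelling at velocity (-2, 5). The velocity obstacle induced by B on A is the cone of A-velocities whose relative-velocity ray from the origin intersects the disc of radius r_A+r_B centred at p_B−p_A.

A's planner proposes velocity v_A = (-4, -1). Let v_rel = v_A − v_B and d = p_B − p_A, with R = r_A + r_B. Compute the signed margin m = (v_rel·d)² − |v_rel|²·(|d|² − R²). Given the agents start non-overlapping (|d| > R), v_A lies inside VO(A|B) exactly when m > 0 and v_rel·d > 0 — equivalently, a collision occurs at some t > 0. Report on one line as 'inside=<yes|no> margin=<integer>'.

d = (4, -13),  |d|² = 185;  R = 5+4 = 9,  c = 185−9² = 104
v_rel = (-2, -6),  |v_rel|² = 40;  v_rel·d = (-2)·(4) + (-6)·(-13) = 70
40·t² − 140·t + 104 = 0  ⇒  m = 70² − 40·104 = 740
m = 740 > 0,  v_rel·d = 70 > 0  ⇒  inside

inside=yes margin=740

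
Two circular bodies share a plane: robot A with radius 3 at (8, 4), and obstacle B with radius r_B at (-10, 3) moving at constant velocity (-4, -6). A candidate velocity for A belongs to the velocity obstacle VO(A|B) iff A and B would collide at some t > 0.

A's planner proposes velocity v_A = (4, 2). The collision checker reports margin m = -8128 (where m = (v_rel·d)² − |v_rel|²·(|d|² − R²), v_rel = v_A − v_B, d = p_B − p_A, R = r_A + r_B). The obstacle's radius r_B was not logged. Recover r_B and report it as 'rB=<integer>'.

m = -8128
d = (-18, -1);  v_rel = (8, 8),  |v_rel|² = 128
v_rel×d = (8)·(-1) − (8)·(-18) = 136
since m = R²·128 − 136²:  R² = (18496 + -8128) / 128 = 81
R = √81 = 9  ⇒  r_B = 9 − 3 = 6

rB=6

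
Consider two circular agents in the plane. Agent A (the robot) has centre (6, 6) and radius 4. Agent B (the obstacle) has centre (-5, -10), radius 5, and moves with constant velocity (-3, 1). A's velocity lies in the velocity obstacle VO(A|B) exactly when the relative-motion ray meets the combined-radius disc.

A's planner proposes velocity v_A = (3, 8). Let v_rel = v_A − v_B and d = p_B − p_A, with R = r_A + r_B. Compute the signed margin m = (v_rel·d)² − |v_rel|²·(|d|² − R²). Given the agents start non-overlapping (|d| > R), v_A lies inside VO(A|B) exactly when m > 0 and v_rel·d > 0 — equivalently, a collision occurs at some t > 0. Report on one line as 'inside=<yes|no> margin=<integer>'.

d = (-11, -16),  |d|² = 377;  R = 4+5 = 9,  c = 377−9² = 296
v_rel = (6, 7),  |v_rel|² = 85;  v_rel·d = (6)·(-11) + (7)·(-16) = -178
85·t² + 356·t + 296 = 0  ⇒  m = (-178)² − 85·296 = 6524
m = 6524 > 0,  v_rel·d = -178 < 0  ⇒  outside

inside=no margin=6524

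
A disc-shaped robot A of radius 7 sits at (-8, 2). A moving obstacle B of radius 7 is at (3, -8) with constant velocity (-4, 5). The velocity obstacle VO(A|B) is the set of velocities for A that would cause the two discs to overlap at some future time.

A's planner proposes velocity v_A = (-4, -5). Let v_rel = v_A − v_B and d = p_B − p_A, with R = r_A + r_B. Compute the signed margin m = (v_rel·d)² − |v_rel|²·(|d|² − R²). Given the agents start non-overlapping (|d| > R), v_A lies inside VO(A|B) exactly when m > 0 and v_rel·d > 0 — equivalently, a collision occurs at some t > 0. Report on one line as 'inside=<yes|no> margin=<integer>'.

d = (11, -10),  |d|² = 221;  R = 7+7 = 14,  c = 221−14² = 25
v_rel = (0, -10),  |v_rel|² = 100;  v_rel·d = (0)·(11) + (-10)·(-10) = 100
100·t² − 200·t + 25 = 0  ⇒  m = 100² − 100·25 = 7500
m = 7500 > 0,  v_rel·d = 100 > 0  ⇒  inside

inside=yes margin=7500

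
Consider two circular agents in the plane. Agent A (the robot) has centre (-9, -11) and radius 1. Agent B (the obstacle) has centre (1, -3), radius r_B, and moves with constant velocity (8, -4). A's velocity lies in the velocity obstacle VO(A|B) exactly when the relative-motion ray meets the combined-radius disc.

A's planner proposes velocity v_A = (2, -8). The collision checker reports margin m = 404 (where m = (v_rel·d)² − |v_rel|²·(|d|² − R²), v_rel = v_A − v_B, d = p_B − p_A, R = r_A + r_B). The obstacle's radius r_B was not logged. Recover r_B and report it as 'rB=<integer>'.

m = 404
d = (10, 8);  v_rel = (-6, -4),  |v_rel|² = 52
v_rel×d = (-6)·(8) − (-4)·(10) = -8
since m = R²·52 − (-8)²:  R² = (64 + 404) / 52 = 9
R = √9 = 3  ⇒  r_B = 3 − 1 = 2

rB=2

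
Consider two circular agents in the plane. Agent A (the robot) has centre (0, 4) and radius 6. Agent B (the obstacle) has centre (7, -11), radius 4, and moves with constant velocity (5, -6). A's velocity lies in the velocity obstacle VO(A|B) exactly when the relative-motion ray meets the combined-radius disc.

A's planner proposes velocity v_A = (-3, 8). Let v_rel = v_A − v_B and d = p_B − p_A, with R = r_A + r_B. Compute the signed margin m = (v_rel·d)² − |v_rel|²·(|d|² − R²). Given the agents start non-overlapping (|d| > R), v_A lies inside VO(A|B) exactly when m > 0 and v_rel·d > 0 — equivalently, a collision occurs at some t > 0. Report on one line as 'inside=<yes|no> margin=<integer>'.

d = (7, -15),  |d|² = 274;  R = 6+4 = 10,  c = 274−10² = 174
v_rel = (-8, 14),  |v_rel|² = 260;  v_rel·d = (-8)·(7) + (14)·(-15) = -266
260·t² + 532·t + 174 = 0  ⇒  m = (-266)² − 260·174 = 25516
m = 25516 > 0,  v_rel·d = -266 < 0  ⇒  outside

inside=no margin=25516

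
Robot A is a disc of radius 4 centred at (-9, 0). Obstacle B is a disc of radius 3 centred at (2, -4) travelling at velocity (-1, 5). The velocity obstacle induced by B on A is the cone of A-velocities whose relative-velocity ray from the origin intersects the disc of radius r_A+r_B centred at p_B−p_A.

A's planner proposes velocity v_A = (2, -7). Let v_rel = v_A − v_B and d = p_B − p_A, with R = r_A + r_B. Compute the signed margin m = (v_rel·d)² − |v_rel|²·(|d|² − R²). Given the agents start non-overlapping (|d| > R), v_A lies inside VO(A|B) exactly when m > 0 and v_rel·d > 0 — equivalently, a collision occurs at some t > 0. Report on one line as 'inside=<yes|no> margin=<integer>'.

d = (11, -4),  |d|² = 137;  R = 4+3 = 7,  c = 137−7² = 88
v_rel = (3, -12),  |v_rel|² = 153;  v_rel·d = (3)·(11) + (-12)·(-4) = 81
153·t² − 162·t + 88 = 0  ⇒  m = 81² − 153·88 = -6903
m = -6903 < 0,  v_rel·d = 81 > 0  ⇒  outside

inside=no margin=-6903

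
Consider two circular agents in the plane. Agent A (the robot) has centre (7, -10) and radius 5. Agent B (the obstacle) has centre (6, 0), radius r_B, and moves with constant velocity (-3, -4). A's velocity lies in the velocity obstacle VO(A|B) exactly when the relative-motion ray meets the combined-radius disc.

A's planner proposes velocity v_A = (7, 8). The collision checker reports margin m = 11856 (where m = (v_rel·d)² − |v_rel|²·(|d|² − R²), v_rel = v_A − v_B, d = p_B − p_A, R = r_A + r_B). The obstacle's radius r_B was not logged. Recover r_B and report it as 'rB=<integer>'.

m = 11856
d = (-1, 10);  v_rel = (10, 12),  |v_rel|² = 244
v_rel×d = (10)·(10) − (12)·(-1) = 112
since m = R²·244 − 112²:  R² = (12544 + 11856) / 244 = 100
R = √100 = 10  ⇒  r_B = 10 − 5 = 5

rB=5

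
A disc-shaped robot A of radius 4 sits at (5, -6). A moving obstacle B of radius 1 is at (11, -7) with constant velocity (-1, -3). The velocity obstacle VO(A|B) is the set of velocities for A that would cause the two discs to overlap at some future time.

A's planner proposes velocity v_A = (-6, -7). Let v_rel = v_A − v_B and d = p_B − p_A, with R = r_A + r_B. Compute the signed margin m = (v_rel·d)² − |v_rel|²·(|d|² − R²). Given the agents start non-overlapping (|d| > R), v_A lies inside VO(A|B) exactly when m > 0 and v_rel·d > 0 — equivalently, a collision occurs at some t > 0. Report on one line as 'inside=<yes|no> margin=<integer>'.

d = (6, -1),  |d|² = 37;  R = 4+1 = 5,  c = 37−5² = 12
v_rel = (-5, -4),  |v_rel|² = 41;  v_rel·d = (-5)·(6) + (-4)·(-1) = -26
41·t² + 52·t + 12 = 0  ⇒  m = (-26)² − 41·12 = 184
m = 184 > 0,  v_rel·d = -26 < 0  ⇒  outside

inside=no margin=184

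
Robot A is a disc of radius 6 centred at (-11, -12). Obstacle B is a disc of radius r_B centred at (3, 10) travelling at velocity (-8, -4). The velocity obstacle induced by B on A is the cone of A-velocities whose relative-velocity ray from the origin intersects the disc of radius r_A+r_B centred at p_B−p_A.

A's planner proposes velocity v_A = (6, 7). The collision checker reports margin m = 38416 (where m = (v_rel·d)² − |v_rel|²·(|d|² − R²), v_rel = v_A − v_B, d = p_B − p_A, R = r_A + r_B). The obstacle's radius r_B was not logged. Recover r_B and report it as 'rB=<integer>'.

m = 38416
d = (14, 22);  v_rel = (14, 11),  |v_rel|² = 317
v_rel×d = (14)·(22) − (11)·(14) = 154
since m = R²·317 − 154²:  R² = (23716 + 38416) / 317 = 196
R = √196 = 14  ⇒  r_B = 14 − 6 = 8

rB=8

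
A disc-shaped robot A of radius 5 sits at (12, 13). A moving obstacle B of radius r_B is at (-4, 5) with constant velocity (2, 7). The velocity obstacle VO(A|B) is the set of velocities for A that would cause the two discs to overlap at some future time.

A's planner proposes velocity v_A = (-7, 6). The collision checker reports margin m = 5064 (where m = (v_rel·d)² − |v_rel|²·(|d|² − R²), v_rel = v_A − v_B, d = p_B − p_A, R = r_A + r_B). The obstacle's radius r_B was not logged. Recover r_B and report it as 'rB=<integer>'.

m = 5064
d = (-16, -8);  v_rel = (-9, -1),  |v_rel|² = 82
v_rel×d = (-9)·(-8) − (-1)·(-16) = 56
since m = R²·82 − 56²:  R² = (3136 + 5064) / 82 = 100
R = √100 = 10  ⇒  r_B = 10 − 5 = 5

rB=5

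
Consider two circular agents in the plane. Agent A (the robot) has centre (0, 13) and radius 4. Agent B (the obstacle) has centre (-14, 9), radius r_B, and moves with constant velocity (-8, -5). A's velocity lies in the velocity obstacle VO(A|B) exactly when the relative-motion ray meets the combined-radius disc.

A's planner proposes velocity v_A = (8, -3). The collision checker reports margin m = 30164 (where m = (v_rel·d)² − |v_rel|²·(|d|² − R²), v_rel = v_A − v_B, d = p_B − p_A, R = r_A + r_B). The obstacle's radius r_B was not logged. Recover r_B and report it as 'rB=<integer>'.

m = 30164
d = (-14, -4);  v_rel = (16, 2),  |v_rel|² = 260
v_rel×d = (16)·(-4) − (2)·(-14) = -36
since m = R²·260 − (-36)²:  R² = (1296 + 30164) / 260 = 121
R = √121 = 11  ⇒  r_B = 11 − 4 = 7

rB=7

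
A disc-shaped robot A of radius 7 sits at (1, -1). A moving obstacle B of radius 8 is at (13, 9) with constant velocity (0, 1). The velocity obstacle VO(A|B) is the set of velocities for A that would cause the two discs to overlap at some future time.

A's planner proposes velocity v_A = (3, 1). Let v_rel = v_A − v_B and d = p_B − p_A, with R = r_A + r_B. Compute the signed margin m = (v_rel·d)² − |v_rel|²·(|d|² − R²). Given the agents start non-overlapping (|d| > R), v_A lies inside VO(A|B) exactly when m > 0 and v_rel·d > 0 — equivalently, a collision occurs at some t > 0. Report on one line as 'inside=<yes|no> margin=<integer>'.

d = (12, 10),  |d|² = 244;  R = 7+8 = 15,  c = 244−15² = 19
v_rel = (3, 0),  |v_rel|² = 9;  v_rel·d = (3)·(12) + (0)·(10) = 36
9·t² − 72·t + 19 = 0  ⇒  m = 36² − 9·19 = 1125
m = 1125 > 0,  v_rel·d = 36 > 0  ⇒  inside

inside=yes margin=1125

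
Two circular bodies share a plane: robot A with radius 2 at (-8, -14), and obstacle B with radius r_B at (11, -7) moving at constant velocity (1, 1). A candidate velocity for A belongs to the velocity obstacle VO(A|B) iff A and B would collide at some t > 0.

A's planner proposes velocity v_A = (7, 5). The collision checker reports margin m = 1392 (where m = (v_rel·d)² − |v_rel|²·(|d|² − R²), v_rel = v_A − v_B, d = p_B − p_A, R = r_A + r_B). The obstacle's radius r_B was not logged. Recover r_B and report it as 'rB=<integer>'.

m = 1392
d = (19, 7);  v_rel = (6, 4),  |v_rel|² = 52
v_rel×d = (6)·(7) − (4)·(19) = -34
since m = R²·52 − (-34)²:  R² = (1156 + 1392) / 52 = 49
R = √49 = 7  ⇒  r_B = 7 − 2 = 5

rB=5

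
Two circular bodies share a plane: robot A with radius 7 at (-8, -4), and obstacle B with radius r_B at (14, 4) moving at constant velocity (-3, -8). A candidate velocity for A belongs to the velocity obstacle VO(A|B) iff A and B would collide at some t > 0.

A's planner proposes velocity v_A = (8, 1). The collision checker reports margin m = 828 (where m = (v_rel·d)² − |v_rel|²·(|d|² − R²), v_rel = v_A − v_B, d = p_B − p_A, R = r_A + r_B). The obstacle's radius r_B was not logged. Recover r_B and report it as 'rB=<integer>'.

m = 828
d = (22, 8);  v_rel = (11, 9),  |v_rel|² = 202
v_rel×d = (11)·(8) − (9)·(22) = -110
since m = R²·202 − (-110)²:  R² = (12100 + 828) / 202 = 64
R = √64 = 8  ⇒  r_B = 8 − 7 = 1

rB=1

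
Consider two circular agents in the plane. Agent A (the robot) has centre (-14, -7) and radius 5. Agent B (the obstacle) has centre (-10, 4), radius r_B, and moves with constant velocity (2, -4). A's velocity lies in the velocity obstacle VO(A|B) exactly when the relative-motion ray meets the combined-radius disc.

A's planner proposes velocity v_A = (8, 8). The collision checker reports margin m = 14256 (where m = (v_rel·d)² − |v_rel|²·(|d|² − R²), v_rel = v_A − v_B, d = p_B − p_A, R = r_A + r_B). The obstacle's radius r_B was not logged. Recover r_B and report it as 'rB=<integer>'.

m = 14256
d = (4, 11);  v_rel = (6, 12),  |v_rel|² = 180
v_rel×d = (6)·(11) − (12)·(4) = 18
since m = R²·180 − 18²:  R² = (324 + 14256) / 180 = 81
R = √81 = 9  ⇒  r_B = 9 − 5 = 4

rB=4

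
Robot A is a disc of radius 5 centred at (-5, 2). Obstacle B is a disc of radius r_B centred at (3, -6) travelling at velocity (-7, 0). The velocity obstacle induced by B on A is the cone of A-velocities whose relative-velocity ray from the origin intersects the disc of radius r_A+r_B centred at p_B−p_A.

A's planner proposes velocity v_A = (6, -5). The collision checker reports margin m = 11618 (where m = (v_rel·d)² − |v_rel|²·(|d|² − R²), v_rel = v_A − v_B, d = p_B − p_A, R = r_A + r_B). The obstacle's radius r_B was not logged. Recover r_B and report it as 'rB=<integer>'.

m = 11618
d = (8, -8);  v_rel = (13, -5),  |v_rel|² = 194
v_rel×d = (13)·(-8) − (-5)·(8) = -64
since m = R²·194 − (-64)²:  R² = (4096 + 11618) / 194 = 81
R = √81 = 9  ⇒  r_B = 9 − 5 = 4

rB=4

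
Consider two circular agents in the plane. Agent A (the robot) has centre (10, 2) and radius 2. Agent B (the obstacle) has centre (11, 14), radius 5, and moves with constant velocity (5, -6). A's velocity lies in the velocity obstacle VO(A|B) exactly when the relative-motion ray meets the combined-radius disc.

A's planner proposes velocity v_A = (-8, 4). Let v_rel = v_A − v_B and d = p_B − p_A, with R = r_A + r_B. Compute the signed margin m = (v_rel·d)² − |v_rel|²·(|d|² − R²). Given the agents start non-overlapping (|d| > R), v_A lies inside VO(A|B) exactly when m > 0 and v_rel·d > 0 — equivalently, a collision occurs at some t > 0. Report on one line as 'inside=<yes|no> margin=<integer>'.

d = (1, 12),  |d|² = 145;  R = 2+5 = 7,  c = 145−7² = 96
v_rel = (-13, 10),  |v_rel|² = 269;  v_rel·d = (-13)·(1) + (10)·(12) = 107
269·t² − 214·t + 96 = 0  ⇒  m = 107² − 269·96 = -14375
m = -14375 < 0,  v_rel·d = 107 > 0  ⇒  outside

inside=no margin=-14375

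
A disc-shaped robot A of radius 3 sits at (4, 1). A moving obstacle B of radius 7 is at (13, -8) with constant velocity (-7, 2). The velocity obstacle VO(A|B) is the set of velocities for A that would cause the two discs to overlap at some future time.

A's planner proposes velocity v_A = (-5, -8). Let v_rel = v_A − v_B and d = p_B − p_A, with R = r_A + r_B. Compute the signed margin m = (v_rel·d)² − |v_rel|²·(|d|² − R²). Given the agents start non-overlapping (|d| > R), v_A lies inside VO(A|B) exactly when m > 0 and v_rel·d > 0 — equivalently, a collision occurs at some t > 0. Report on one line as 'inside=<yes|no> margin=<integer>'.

d = (9, -9),  |d|² = 162;  R = 3+7 = 10,  c = 162−10² = 62
v_rel = (2, -10),  |v_rel|² = 104;  v_rel·d = (2)·(9) + (-10)·(-9) = 108
104·t² − 216·t + 62 = 0  ⇒  m = 108² − 104·62 = 5216
m = 5216 > 0,  v_rel·d = 108 > 0  ⇒  inside

inside=yes margin=5216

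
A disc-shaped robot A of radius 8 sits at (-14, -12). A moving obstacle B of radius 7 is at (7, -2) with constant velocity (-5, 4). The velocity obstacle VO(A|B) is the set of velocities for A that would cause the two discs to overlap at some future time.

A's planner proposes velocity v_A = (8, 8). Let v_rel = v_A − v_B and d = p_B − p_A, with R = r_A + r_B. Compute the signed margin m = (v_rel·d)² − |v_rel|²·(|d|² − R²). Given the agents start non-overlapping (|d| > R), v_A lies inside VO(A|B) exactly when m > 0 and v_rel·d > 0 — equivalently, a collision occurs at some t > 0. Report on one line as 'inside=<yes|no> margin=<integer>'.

d = (21, 10),  |d|² = 541;  R = 8+7 = 15,  c = 541−15² = 316
v_rel = (13, 4),  |v_rel|² = 185;  v_rel·d = (13)·(21) + (4)·(10) = 313
185·t² − 626·t + 316 = 0  ⇒  m = 313² − 185·316 = 39509
m = 39509 > 0,  v_rel·d = 313 > 0  ⇒  inside

inside=yes margin=39509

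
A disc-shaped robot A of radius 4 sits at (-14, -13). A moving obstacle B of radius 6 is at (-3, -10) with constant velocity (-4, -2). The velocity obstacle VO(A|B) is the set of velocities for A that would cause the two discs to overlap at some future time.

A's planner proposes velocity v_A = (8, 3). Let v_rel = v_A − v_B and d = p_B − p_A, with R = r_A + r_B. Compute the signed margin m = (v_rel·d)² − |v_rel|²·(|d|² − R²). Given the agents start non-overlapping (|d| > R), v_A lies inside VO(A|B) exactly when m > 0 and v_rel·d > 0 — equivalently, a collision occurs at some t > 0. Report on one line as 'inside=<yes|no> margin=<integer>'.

d = (11, 3),  |d|² = 130;  R = 4+6 = 10,  c = 130−10² = 30
v_rel = (12, 5),  |v_rel|² = 169;  v_rel·d = (12)·(11) + (5)·(3) = 147
169·t² − 294·t + 30 = 0  ⇒  m = 147² − 169·30 = 16539
m = 16539 > 0,  v_rel·d = 147 > 0  ⇒  inside

inside=yes margin=16539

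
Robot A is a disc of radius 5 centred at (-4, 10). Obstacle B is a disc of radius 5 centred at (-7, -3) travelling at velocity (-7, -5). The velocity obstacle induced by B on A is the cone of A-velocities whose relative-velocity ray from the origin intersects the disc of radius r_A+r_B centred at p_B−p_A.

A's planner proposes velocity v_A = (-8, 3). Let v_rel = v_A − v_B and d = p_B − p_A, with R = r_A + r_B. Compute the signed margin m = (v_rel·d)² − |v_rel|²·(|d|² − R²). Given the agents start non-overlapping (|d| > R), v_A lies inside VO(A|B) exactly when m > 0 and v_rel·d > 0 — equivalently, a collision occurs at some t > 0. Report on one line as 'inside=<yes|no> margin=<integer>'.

d = (-3, -13),  |d|² = 178;  R = 5+5 = 10,  c = 178−10² = 78
v_rel = (-1, 8),  |v_rel|² = 65;  v_rel·d = (-1)·(-3) + (8)·(-13) = -101
65·t² + 202·t + 78 = 0  ⇒  m = (-101)² − 65·78 = 5131
m = 5131 > 0,  v_rel·d = -101 < 0  ⇒  outside

inside=no margin=5131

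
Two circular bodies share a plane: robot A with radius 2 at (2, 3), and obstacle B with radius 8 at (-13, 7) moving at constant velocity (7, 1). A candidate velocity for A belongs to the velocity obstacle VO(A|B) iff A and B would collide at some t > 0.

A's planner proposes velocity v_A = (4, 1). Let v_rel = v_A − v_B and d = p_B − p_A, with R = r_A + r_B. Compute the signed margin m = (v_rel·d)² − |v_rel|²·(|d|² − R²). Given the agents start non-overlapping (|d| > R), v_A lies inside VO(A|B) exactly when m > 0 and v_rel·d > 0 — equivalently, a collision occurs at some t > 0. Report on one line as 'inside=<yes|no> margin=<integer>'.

d = (-15, 4),  |d|² = 241;  R = 2+8 = 10,  c = 241−10² = 141
v_rel = (-3, 0),  |v_rel|² = 9;  v_rel·d = (-3)·(-15) + (0)·(4) = 45
9·t² − 90·t + 141 = 0  ⇒  m = 45² − 9·141 = 756
m = 756 > 0,  v_rel·d = 45 > 0  ⇒  inside

inside=yes margin=756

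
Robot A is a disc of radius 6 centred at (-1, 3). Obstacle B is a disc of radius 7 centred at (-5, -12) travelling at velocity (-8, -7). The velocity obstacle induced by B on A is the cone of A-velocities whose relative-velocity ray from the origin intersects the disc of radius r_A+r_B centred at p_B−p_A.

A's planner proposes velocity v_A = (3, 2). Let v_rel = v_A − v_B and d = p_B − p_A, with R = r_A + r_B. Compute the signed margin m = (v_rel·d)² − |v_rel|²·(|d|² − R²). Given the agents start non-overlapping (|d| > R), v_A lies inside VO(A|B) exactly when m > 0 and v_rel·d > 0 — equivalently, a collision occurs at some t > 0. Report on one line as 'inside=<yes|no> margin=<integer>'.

d = (-4, -15),  |d|² = 241;  R = 6+7 = 13,  c = 241−13² = 72
v_rel = (11, 9),  |v_rel|² = 202;  v_rel·d = (11)·(-4) + (9)·(-15) = -179
202·t² + 358·t + 72 = 0  ⇒  m = (-179)² − 202·72 = 17497
m = 17497 > 0,  v_rel·d = -179 < 0  ⇒  outside

inside=no margin=17497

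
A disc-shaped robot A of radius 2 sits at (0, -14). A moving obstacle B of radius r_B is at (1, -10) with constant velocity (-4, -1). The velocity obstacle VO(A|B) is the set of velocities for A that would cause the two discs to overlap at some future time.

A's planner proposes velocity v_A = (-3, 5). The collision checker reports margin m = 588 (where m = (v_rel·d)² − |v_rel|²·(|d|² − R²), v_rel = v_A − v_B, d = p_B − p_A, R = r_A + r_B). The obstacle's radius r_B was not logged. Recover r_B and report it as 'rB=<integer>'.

m = 588
d = (1, 4);  v_rel = (1, 6),  |v_rel|² = 37
v_rel×d = (1)·(4) − (6)·(1) = -2
since m = R²·37 − (-2)²:  R² = (4 + 588) / 37 = 16
R = √16 = 4  ⇒  r_B = 4 − 2 = 2

rB=2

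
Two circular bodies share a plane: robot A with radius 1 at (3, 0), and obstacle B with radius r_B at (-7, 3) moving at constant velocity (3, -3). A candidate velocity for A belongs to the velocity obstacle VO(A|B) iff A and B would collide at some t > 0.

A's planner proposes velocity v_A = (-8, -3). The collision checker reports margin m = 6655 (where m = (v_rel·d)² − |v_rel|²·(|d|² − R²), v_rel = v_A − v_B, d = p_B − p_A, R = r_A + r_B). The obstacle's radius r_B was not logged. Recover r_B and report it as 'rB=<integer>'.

m = 6655
d = (-10, 3);  v_rel = (-11, 0),  |v_rel|² = 121
v_rel×d = (-11)·(3) − (0)·(-10) = -33
since m = R²·121 − (-33)²:  R² = (1089 + 6655) / 121 = 64
R = √64 = 8  ⇒  r_B = 8 − 1 = 7

rB=7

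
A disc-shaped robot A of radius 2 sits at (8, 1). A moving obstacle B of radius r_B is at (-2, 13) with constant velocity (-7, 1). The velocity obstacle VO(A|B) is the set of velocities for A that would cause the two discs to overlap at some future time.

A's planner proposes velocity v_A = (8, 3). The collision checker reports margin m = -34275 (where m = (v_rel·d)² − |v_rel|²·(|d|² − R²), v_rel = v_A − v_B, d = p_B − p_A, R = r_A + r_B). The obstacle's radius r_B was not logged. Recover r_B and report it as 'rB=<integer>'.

m = -34275
d = (-10, 12);  v_rel = (15, 2),  |v_rel|² = 229
v_rel×d = (15)·(12) − (2)·(-10) = 200
since m = R²·229 − 200²:  R² = (40000 + -34275) / 229 = 25
R = √25 = 5  ⇒  r_B = 5 − 2 = 3

rB=3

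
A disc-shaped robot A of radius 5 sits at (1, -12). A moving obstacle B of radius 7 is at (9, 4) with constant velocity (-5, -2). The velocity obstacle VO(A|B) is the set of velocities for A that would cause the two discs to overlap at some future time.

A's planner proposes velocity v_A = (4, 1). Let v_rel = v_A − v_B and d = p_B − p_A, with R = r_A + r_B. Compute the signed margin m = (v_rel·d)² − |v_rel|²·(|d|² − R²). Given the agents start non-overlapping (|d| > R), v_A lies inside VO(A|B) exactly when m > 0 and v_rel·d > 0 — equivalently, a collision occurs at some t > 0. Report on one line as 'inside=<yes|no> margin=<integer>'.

d = (8, 16),  |d|² = 320;  R = 5+7 = 12,  c = 320−12² = 176
v_rel = (9, 3),  |v_rel|² = 90;  v_rel·d = (9)·(8) + (3)·(16) = 120
90·t² − 240·t + 176 = 0  ⇒  m = 120² − 90·176 = -1440
m = -1440 < 0,  v_rel·d = 120 > 0  ⇒  outside

inside=no margin=-1440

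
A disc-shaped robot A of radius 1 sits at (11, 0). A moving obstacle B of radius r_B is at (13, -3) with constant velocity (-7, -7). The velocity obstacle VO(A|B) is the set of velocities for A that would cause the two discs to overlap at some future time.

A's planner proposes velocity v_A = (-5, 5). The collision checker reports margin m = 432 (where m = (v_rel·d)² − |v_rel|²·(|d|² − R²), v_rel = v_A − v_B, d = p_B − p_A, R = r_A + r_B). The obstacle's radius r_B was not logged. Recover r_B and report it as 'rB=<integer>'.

m = 432
d = (2, -3);  v_rel = (2, 12),  |v_rel|² = 148
v_rel×d = (2)·(-3) − (12)·(2) = -30
since m = R²·148 − (-30)²:  R² = (900 + 432) / 148 = 9
R = √9 = 3  ⇒  r_B = 3 − 1 = 2

rB=2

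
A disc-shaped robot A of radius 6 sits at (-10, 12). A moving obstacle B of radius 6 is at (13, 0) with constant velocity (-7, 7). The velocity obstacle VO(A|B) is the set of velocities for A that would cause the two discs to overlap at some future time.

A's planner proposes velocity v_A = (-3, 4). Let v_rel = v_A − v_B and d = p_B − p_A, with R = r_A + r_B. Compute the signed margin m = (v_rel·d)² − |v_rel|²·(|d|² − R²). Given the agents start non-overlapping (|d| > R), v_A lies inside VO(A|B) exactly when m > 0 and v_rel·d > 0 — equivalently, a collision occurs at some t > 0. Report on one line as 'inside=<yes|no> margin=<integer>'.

d = (23, -12),  |d|² = 673;  R = 6+6 = 12,  c = 673−12² = 529
v_rel = (4, -3),  |v_rel|² = 25;  v_rel·d = (4)·(23) + (-3)·(-12) = 128
25·t² − 256·t + 529 = 0  ⇒  m = 128² − 25·529 = 3159
m = 3159 > 0,  v_rel·d = 128 > 0  ⇒  inside

inside=yes margin=3159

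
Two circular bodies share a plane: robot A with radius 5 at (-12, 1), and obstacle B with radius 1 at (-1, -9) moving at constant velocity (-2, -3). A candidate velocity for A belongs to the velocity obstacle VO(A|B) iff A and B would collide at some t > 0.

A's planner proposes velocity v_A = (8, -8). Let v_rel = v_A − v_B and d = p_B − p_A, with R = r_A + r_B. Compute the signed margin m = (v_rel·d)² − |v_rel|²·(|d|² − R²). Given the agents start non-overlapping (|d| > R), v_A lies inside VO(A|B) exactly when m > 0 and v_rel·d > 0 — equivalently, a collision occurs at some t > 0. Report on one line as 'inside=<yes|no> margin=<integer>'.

d = (11, -10),  |d|² = 221;  R = 5+1 = 6,  c = 221−6² = 185
v_rel = (10, -5),  |v_rel|² = 125;  v_rel·d = (10)·(11) + (-5)·(-10) = 160
125·t² − 320·t + 185 = 0  ⇒  m = 160² − 125·185 = 2475
m = 2475 > 0,  v_rel·d = 160 > 0  ⇒  inside

inside=yes margin=2475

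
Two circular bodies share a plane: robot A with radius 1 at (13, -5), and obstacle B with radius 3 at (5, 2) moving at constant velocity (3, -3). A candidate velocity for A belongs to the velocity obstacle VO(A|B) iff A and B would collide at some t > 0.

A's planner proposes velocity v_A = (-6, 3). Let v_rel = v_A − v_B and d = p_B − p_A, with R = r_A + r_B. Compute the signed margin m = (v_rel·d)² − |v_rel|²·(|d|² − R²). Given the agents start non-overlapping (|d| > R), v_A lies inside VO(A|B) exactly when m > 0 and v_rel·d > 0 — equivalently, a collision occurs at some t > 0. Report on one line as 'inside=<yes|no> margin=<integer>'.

d = (-8, 7),  |d|² = 113;  R = 1+3 = 4,  c = 113−4² = 97
v_rel = (-9, 6),  |v_rel|² = 117;  v_rel·d = (-9)·(-8) + (6)·(7) = 114
117·t² − 228·t + 97 = 0  ⇒  m = 114² − 117·97 = 1647
m = 1647 > 0,  v_rel·d = 114 > 0  ⇒  inside

inside=yes margin=1647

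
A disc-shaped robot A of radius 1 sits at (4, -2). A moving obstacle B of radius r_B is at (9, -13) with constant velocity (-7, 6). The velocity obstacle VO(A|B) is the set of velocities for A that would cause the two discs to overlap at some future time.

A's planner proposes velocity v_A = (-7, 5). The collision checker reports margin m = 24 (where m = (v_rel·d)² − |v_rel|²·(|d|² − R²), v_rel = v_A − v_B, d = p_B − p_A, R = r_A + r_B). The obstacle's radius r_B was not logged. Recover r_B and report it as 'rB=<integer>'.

m = 24
d = (5, -11);  v_rel = (0, -1),  |v_rel|² = 1
v_rel×d = (0)·(-11) − (-1)·(5) = 5
since m = R²·1 − 5²:  R² = (25 + 24) / 1 = 49
R = √49 = 7  ⇒  r_B = 7 − 1 = 6

rB=6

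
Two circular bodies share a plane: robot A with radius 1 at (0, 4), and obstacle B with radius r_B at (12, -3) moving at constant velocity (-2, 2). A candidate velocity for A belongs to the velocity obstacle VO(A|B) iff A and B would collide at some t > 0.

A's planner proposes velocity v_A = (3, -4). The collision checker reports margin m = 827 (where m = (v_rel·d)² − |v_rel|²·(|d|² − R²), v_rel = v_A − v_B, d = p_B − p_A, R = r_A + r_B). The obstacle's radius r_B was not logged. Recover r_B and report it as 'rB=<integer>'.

m = 827
d = (12, -7);  v_rel = (5, -6),  |v_rel|² = 61
v_rel×d = (5)·(-7) − (-6)·(12) = 37
since m = R²·61 − 37²:  R² = (1369 + 827) / 61 = 36
R = √36 = 6  ⇒  r_B = 6 − 1 = 5

rB=5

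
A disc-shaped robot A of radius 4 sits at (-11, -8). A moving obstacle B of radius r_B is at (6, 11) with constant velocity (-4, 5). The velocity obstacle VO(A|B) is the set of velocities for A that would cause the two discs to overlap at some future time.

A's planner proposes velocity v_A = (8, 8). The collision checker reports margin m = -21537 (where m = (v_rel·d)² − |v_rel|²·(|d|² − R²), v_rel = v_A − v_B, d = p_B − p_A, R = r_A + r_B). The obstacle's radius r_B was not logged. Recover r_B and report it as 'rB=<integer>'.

m = -21537
d = (17, 19);  v_rel = (12, 3),  |v_rel|² = 153
v_rel×d = (12)·(19) − (3)·(17) = 177
since m = R²·153 − 177²:  R² = (31329 + -21537) / 153 = 64
R = √64 = 8  ⇒  r_B = 8 − 4 = 4

rB=4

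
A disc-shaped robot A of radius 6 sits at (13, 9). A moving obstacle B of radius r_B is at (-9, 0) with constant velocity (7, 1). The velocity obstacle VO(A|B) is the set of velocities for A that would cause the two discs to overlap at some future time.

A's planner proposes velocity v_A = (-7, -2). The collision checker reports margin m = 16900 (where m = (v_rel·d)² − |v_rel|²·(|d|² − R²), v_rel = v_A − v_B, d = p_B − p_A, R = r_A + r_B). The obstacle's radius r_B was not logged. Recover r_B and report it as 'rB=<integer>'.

m = 16900
d = (-22, -9);  v_rel = (-14, -3),  |v_rel|² = 205
v_rel×d = (-14)·(-9) − (-3)·(-22) = 60
since m = R²·205 − 60²:  R² = (3600 + 16900) / 205 = 100
R = √100 = 10  ⇒  r_B = 10 − 6 = 4

rB=4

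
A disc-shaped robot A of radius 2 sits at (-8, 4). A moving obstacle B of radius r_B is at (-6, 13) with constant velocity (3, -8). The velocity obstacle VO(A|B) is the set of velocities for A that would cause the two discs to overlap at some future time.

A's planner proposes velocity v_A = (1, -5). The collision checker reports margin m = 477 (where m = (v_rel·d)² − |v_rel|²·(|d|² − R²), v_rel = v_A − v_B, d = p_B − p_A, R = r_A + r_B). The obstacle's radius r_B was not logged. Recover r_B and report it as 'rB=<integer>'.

m = 477
d = (2, 9);  v_rel = (-2, 3),  |v_rel|² = 13
v_rel×d = (-2)·(9) − (3)·(2) = -24
since m = R²·13 − (-24)²:  R² = (576 + 477) / 13 = 81
R = √81 = 9  ⇒  r_B = 9 − 2 = 7

rB=7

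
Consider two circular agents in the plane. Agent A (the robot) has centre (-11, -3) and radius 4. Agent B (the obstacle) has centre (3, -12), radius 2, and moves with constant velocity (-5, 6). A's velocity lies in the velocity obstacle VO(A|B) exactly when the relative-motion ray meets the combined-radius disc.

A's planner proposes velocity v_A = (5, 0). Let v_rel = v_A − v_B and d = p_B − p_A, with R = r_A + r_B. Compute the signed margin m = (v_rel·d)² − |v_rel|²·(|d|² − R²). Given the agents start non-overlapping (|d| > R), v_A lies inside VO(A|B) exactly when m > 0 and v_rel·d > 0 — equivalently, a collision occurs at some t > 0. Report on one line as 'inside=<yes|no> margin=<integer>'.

d = (14, -9),  |d|² = 277;  R = 4+2 = 6,  c = 277−6² = 241
v_rel = (10, -6),  |v_rel|² = 136;  v_rel·d = (10)·(14) + (-6)·(-9) = 194
136·t² − 388·t + 241 = 0  ⇒  m = 194² − 136·241 = 4860
m = 4860 > 0,  v_rel·d = 194 > 0  ⇒  inside

inside=yes margin=4860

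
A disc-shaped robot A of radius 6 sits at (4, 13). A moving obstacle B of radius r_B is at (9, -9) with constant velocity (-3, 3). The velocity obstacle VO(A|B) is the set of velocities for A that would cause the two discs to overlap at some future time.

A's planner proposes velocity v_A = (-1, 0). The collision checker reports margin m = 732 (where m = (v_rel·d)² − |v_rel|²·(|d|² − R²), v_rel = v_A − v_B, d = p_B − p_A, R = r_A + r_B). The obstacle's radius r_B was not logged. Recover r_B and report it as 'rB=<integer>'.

m = 732
d = (5, -22);  v_rel = (2, -3),  |v_rel|² = 13
v_rel×d = (2)·(-22) − (-3)·(5) = -29
since m = R²·13 − (-29)²:  R² = (841 + 732) / 13 = 121
R = √121 = 11  ⇒  r_B = 11 − 6 = 5

rB=5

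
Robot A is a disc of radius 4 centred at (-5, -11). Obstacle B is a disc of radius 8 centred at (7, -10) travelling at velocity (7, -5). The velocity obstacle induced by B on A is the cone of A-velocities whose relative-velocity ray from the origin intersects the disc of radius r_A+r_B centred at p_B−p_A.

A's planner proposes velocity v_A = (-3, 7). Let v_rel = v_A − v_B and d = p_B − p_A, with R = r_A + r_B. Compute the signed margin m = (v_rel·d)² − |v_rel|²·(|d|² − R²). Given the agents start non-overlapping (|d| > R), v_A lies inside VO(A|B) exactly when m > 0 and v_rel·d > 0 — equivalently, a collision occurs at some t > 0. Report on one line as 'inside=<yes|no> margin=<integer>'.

d = (12, 1),  |d|² = 145;  R = 4+8 = 12,  c = 145−12² = 1
v_rel = (-10, 12),  |v_rel|² = 244;  v_rel·d = (-10)·(12) + (12)·(1) = -108
244·t² + 216·t + 1 = 0  ⇒  m = (-108)² − 244·1 = 11420
m = 11420 > 0,  v_rel·d = -108 < 0  ⇒  outside

inside=no margin=11420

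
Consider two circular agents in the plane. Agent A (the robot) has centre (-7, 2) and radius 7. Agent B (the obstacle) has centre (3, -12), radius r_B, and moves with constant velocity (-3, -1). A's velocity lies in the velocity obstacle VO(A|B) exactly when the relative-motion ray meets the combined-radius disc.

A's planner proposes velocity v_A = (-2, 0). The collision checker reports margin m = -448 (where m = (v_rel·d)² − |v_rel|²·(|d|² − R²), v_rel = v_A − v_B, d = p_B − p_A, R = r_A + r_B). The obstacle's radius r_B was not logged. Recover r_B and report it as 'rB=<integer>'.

m = -448
d = (10, -14);  v_rel = (1, 1),  |v_rel|² = 2
v_rel×d = (1)·(-14) − (1)·(10) = -24
since m = R²·2 − (-24)²:  R² = (576 + -448) / 2 = 64
R = √64 = 8  ⇒  r_B = 8 − 7 = 1

rB=1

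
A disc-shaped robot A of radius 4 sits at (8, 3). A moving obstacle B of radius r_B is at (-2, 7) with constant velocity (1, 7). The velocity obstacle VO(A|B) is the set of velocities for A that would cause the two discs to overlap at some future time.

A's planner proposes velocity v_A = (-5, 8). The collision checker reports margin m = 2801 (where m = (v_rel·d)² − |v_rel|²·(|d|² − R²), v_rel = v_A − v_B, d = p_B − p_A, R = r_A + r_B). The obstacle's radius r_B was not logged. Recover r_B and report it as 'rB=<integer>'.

m = 2801
d = (-10, 4);  v_rel = (-6, 1),  |v_rel|² = 37
v_rel×d = (-6)·(4) − (1)·(-10) = -14
since m = R²·37 − (-14)²:  R² = (196 + 2801) / 37 = 81
R = √81 = 9  ⇒  r_B = 9 − 4 = 5

rB=5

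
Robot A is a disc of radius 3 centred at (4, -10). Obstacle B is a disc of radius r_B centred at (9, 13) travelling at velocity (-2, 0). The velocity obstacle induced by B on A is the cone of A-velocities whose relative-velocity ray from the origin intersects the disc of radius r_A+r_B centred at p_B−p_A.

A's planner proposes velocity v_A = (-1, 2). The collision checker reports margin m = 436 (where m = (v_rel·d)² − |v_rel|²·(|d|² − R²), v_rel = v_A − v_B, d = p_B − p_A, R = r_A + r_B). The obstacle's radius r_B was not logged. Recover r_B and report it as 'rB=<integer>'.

m = 436
d = (5, 23);  v_rel = (1, 2),  |v_rel|² = 5
v_rel×d = (1)·(23) − (2)·(5) = 13
since m = R²·5 − 13²:  R² = (169 + 436) / 5 = 121
R = √121 = 11  ⇒  r_B = 11 − 3 = 8

rB=8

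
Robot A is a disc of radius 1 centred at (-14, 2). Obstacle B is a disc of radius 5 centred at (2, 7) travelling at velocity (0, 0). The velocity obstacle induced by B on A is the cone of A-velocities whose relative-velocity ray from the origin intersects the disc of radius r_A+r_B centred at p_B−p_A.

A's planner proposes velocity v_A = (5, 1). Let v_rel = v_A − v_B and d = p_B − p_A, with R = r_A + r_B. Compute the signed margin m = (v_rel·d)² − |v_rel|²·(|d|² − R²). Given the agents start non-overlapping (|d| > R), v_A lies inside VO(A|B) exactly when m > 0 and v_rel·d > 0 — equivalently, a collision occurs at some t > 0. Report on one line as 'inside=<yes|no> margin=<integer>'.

d = (16, 5),  |d|² = 281;  R = 1+5 = 6,  c = 281−6² = 245
v_rel = (5, 1),  |v_rel|² = 26;  v_rel·d = (5)·(16) + (1)·(5) = 85
26·t² − 170·t + 245 = 0  ⇒  m = 85² − 26·245 = 855
m = 855 > 0,  v_rel·d = 85 > 0  ⇒  inside

inside=yes margin=855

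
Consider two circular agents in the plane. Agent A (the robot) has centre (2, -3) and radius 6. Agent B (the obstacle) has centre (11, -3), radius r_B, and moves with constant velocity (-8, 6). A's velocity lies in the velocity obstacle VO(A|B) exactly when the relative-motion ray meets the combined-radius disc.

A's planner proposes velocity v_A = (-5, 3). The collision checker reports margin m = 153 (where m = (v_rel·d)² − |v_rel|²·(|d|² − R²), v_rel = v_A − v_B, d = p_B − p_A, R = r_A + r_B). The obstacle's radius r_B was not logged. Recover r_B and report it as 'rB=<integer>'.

m = 153
d = (9, 0);  v_rel = (3, -3),  |v_rel|² = 18
v_rel×d = (3)·(0) − (-3)·(9) = 27
since m = R²·18 − 27²:  R² = (729 + 153) / 18 = 49
R = √49 = 7  ⇒  r_B = 7 − 6 = 1

rB=1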